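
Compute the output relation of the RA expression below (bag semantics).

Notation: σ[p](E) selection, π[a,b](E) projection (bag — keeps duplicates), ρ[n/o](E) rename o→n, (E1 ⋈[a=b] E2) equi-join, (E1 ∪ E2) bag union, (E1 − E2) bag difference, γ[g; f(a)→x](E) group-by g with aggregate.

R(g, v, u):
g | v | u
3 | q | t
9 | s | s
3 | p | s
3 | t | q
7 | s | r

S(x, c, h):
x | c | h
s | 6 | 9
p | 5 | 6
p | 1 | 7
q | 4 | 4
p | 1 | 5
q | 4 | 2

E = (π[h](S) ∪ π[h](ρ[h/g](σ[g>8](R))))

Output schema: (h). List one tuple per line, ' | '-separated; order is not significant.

Stepwise |·|:
  S → 6
  π[h](S) → 6
  R → 5
  σ[g>8](R) → 1
  ρ[h/g](σ[g>8](R)) → 1
  π[h](ρ[h/g](σ[g>8](R))) → 1
  (π[h](S) ∪ π[h](ρ[h/g](σ[g>8](R)))) → 7

== RESULT ==
h
2
4
5
6
7
9
9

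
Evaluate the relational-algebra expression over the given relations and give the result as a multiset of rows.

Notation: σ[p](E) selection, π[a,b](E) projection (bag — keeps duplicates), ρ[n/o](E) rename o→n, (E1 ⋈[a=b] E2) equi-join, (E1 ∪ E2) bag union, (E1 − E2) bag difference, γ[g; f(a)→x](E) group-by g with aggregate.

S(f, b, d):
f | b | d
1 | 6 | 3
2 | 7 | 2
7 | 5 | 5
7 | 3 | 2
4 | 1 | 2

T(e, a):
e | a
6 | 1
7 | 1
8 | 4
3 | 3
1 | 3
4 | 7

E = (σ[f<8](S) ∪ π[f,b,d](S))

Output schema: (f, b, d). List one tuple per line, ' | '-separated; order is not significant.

Subexpression sizes:
  S → 5
  σ[f<8](S) → 5
  S → 5
  π[f,b,d](S) → 5
  (σ[f<8](S) ∪ π[f,b,d](S)) → 10

== RESULT ==
f | b | d
1 | 6 | 3
1 | 6 | 3
2 | 7 | 2
2 | 7 | 2
4 | 1 | 2
4 | 1 | 2
7 | 3 | 2
7 | 3 | 2
7 | 5 | 5
7 | 5 | 5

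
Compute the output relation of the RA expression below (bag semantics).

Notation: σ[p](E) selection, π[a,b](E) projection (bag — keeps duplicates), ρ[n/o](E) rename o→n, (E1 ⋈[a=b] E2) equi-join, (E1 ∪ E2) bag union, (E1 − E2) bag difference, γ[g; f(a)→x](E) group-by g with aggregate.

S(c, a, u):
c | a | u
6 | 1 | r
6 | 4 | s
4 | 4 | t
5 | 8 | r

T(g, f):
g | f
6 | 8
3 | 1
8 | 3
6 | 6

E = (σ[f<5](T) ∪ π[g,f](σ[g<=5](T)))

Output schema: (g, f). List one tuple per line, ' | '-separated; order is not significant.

Row counts bottom-up:
  T → 4
  σ[f<5](T) → 2
  T → 4
  σ[g<=5](T) → 1
  π[g,f](σ[g<=5](T)) → 1
  (σ[f<5](T) ∪ π[g,f](σ[g<=5](T))) → 3

== RESULT ==
g | f
3 | 1
3 | 1
8 | 3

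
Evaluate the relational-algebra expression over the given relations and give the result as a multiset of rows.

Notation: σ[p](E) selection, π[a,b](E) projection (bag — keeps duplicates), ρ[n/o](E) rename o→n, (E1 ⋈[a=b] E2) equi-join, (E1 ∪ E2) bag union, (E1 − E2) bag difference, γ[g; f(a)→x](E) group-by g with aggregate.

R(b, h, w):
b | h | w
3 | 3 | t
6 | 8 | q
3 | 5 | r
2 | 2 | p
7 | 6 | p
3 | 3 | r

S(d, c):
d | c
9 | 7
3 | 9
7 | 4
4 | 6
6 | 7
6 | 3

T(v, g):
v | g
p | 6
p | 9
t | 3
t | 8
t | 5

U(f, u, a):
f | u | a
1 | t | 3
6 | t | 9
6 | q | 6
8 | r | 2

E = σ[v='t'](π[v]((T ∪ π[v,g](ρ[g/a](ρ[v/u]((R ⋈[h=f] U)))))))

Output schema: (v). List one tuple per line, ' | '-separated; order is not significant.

Per-node cardinality:
  T → 5
  R → 6
  U → 4
  (R ⋈[h=f] U) → 3
  ρ[v/u]((R ⋈[h=f] U)) → 3
  ρ[g/a](ρ[v/u]((R ⋈[h=f] U))) → 3
  π[v,g](ρ[g/a](ρ[v/u]((R ⋈[h=f] U)))) → 3
  (T ∪ π[v,g](ρ[g/a](ρ[v/u]((R ⋈[h=f] U))))) → 8
  π[v]((T ∪ π[v,g](ρ[g/a](ρ[v/u]((R ⋈[h=f] U)))))) → 8
  σ[v='t'](π[v]((T ∪ π[v,g](ρ[g/a](ρ[v/u]((R ⋈[h=f] U))))))) → 4

== RESULT ==
v
t
t
t
t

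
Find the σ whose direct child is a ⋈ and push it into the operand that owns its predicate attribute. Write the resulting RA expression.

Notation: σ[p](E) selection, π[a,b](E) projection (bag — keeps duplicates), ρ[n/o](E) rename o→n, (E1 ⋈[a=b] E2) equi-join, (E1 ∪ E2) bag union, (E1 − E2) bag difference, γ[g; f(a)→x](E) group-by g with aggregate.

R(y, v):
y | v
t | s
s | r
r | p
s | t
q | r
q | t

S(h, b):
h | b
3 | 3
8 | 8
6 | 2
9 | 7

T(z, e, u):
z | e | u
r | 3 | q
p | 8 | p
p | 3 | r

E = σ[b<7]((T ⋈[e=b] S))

σ filters on b, owned by the right side.
E' = (T ⋈[e=b] σ[b<7](S))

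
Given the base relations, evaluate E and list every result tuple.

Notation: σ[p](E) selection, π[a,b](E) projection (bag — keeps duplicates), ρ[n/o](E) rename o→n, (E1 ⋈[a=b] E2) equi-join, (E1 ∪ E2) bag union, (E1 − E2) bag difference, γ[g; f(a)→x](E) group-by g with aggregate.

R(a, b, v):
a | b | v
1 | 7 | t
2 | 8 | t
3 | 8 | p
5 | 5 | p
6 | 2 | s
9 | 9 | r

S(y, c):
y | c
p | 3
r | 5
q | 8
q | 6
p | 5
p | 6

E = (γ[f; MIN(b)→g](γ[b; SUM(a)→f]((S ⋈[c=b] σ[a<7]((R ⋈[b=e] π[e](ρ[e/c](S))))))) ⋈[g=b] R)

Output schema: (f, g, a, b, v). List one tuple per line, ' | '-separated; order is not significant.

Row counts bottom-up:
  S → 6
  R → 6
  S → 6
  ρ[e/c](S) → 6
  π[e](ρ[e/c](S)) → 6
  (R ⋈[b=e] π[e](ρ[e/c](S))) → 4
  σ[a<7]((R ⋈[b=e] π[e](ρ[e/c](S)))) → 4
  (S ⋈[c=b] σ[a<7]((R ⋈[b=e] π[e](ρ[e/c](S))))) → 6
  γ[b; SUM(a)→f]((S ⋈[c=b] σ[a<7]((R ⋈[b=e] π[e](ρ[e/c](S)))))) → 2
  γ[f; MIN(b)→g](γ[b; SUM(a)→f]((S ⋈[c=b] σ[a<7]((R ⋈[b=e] π[e](ρ[e/c](S))))))) → 2
  R → 6
  (γ[f; MIN(b)→g](γ[b; SUM(a)→f]((S ⋈[c=b] σ[a<7]((R ⋈[b=e] π[e](ρ[e/c](S))))))) ⋈[g=b] R) → 3

== RESULT ==
f | g | a | b | v
5 | 8 | 2 | 8 | t
5 | 8 | 3 | 8 | p
20 | 5 | 5 | 5 | p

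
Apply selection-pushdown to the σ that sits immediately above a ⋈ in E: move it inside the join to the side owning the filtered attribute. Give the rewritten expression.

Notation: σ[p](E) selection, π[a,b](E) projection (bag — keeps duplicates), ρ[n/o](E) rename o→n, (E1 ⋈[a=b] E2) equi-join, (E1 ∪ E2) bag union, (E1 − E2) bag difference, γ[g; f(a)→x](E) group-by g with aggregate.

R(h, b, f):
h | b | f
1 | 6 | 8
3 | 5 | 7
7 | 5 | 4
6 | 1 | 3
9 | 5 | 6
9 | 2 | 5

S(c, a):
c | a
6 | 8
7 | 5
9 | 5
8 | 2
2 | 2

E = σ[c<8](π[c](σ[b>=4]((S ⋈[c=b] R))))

σ filters on b, owned by the right side.
E' = σ[c<8](π[c]((S ⋈[c=b] σ[b>=4](R))))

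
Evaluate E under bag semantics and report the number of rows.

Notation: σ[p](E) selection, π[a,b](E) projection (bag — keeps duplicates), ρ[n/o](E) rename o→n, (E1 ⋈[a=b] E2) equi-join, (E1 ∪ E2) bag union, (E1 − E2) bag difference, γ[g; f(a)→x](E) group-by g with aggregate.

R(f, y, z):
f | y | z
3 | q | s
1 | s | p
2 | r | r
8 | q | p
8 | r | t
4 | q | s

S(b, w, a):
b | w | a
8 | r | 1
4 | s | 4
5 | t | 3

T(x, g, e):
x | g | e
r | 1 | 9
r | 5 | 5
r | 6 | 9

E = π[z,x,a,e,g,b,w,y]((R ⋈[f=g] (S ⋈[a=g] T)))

Subexpression sizes:
  R → 6
  S → 3
  T → 3
  (S ⋈[a=g] T) → 1
  (R ⋈[f=g] (S ⋈[a=g] T)) → 1
  π[z,x,a,e,g,b,w,y]((R ⋈[f=g] (S ⋈[a=g] T))) → 1

|E| = 1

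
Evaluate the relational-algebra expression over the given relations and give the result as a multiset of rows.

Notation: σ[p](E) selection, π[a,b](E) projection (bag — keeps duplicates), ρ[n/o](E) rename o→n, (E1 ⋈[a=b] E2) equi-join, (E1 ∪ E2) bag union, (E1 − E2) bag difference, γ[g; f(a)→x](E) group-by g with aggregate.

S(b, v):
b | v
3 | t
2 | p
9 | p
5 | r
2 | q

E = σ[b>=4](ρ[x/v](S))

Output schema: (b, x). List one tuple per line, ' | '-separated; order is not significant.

Row counts bottom-up:
  S → 5
  ρ[x/v](S) → 5
  σ[b>=4](ρ[x/v](S)) → 2

== RESULT ==
b | x
5 | r
9 | p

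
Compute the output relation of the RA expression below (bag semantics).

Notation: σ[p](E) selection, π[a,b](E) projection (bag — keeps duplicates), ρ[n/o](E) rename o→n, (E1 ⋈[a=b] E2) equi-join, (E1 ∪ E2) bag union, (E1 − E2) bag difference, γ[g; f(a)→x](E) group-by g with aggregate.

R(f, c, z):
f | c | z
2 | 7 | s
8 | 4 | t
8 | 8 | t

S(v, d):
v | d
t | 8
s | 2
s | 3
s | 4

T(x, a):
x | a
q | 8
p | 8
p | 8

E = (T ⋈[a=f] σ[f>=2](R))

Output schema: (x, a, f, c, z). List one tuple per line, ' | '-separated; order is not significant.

Stepwise |·|:
  T → 3
  R → 3
  σ[f>=2](R) → 3
  (T ⋈[a=f] σ[f>=2](R)) → 6

== RESULT ==
x | a | f | c | z
p | 8 | 8 | 4 | t
p | 8 | 8 | 4 | t
p | 8 | 8 | 8 | t
p | 8 | 8 | 8 | t
q | 8 | 8 | 4 | t
q | 8 | 8 | 8 | t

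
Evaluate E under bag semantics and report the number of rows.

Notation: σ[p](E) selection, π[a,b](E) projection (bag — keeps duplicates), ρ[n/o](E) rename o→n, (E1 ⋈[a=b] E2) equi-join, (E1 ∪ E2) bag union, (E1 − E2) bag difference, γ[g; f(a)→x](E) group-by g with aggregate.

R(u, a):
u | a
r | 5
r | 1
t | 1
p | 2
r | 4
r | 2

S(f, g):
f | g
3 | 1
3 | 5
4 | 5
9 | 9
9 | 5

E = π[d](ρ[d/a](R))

Subexpression sizes:
  R → 6
  ρ[d/a](R) → 6
  π[d](ρ[d/a](R)) → 6

|E| = 6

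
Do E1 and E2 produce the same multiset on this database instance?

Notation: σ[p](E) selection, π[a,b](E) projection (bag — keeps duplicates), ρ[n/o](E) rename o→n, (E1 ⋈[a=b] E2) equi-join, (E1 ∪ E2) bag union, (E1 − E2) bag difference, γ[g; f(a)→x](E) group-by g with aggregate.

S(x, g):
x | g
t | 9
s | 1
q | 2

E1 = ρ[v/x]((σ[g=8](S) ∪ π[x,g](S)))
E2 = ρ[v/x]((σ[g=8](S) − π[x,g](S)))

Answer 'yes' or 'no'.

E1 row counts bottom-up:
  S → 3
  σ[g=8](S) → 0
  S → 3
  π[x,g](S) → 3
  (σ[g=8](S) ∪ π[x,g](S)) → 3
  ρ[v/x]((σ[g=8](S) ∪ π[x,g](S))) → 3
E2 row counts bottom-up:
  S → 3
  σ[g=8](S) → 0
  S → 3
  π[x,g](S) → 3
  (σ[g=8](S) − π[x,g](S)) → 0
  ρ[v/x]((σ[g=8](S) − π[x,g](S))) → 0

E1 result:
v | g
q | 2
s | 1
t | 9
E2 result:
v | g
(0 rows)
Witness: ('t', 9) appears 1× in E1 but 0× in E2.

no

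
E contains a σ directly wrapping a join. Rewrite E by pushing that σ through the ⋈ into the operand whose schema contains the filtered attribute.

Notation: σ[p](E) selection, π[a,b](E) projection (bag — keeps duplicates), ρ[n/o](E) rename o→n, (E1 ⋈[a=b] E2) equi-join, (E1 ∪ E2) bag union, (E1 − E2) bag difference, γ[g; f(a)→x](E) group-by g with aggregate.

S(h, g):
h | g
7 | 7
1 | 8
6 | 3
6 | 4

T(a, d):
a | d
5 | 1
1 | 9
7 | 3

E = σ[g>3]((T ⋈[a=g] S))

σ filters on g, owned by the right side.
E' = (T ⋈[a=g] σ[g>3](S))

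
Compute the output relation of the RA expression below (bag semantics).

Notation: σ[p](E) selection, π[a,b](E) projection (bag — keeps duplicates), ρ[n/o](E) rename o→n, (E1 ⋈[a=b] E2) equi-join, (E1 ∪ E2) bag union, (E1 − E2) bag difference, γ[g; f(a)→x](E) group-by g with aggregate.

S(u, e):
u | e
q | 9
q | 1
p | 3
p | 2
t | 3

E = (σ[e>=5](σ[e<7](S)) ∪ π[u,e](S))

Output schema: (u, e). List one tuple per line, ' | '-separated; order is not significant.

Stepwise |·|:
  S → 5
  σ[e<7](S) → 4
  σ[e>=5](σ[e<7](S)) → 0
  S → 5
  π[u,e](S) → 5
  (σ[e>=5](σ[e<7](S)) ∪ π[u,e](S)) → 5

== RESULT ==
u | e
p | 2
p | 3
q | 1
q | 9
t | 3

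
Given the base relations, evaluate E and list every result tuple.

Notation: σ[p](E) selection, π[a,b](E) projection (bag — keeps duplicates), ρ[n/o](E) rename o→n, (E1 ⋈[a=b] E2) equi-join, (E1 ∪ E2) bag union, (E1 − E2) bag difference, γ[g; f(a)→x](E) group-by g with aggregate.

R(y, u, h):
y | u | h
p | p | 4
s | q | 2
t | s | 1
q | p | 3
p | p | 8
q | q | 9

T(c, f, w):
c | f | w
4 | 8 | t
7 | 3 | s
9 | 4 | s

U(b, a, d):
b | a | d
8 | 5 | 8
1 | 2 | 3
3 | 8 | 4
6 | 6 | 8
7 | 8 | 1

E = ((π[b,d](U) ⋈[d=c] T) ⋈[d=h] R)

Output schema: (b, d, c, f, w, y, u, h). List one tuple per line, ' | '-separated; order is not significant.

Subexpression sizes:
  U → 5
  π[b,d](U) → 5
  T → 3
  (π[b,d](U) ⋈[d=c] T) → 1
  R → 6
  ((π[b,d](U) ⋈[d=c] T) ⋈[d=h] R) → 1

== RESULT ==
b | d | c | f | w | y | u | h
3 | 4 | 4 | 8 | t | p | p | 4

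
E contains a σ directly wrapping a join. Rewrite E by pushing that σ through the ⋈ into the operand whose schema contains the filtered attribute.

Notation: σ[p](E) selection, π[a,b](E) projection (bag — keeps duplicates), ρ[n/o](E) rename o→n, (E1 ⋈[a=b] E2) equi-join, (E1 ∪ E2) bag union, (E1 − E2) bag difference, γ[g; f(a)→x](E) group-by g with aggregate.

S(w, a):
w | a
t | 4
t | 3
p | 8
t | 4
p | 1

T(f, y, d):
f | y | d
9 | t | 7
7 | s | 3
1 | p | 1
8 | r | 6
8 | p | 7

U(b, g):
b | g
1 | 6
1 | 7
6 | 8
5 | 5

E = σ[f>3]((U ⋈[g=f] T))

σ filters on f, owned by the right side.
E' = (U ⋈[g=f] σ[f>3](T))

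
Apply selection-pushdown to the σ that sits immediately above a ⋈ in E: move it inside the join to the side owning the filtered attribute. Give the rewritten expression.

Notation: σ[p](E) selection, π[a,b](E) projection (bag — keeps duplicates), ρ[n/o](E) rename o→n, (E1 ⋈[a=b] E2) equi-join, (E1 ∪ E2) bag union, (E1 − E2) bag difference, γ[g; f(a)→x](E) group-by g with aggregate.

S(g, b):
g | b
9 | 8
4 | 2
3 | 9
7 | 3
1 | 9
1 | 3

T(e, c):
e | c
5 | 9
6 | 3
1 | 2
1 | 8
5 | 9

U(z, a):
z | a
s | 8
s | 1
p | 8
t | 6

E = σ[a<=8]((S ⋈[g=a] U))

σ filters on a, owned by the right side.
E' = (S ⋈[g=a] σ[a<=8](U))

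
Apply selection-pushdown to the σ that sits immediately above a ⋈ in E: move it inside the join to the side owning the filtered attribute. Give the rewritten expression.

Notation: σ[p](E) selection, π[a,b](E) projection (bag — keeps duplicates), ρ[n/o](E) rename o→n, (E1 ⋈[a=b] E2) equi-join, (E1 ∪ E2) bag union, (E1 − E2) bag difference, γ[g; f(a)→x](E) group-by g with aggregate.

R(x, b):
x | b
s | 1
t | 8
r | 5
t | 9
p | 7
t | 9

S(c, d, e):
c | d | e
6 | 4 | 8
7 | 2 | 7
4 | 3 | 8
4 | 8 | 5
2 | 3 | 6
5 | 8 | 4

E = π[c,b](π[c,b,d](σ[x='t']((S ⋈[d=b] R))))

σ filters on x, owned by the right side.
E' = π[c,b](π[c,b,d]((S ⋈[d=b] σ[x='t'](R))))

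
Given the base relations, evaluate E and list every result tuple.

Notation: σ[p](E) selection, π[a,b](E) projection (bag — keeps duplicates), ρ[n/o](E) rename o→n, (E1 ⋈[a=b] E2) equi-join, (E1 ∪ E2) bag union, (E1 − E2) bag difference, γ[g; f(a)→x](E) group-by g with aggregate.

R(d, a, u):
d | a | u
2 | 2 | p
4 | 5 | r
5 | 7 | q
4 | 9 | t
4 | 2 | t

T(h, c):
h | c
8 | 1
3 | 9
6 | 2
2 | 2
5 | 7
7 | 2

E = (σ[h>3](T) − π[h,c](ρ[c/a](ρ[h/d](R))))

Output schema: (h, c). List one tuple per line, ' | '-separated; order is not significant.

Stepwise |·|:
  T → 6
  σ[h>3](T) → 4
  R → 5
  ρ[h/d](R) → 5
  ρ[c/a](ρ[h/d](R)) → 5
  π[h,c](ρ[c/a](ρ[h/d](R))) → 5
  (σ[h>3](T) − π[h,c](ρ[c/a](ρ[h/d](R)))) → 3

== RESULT ==
h | c
6 | 2
7 | 2
8 | 1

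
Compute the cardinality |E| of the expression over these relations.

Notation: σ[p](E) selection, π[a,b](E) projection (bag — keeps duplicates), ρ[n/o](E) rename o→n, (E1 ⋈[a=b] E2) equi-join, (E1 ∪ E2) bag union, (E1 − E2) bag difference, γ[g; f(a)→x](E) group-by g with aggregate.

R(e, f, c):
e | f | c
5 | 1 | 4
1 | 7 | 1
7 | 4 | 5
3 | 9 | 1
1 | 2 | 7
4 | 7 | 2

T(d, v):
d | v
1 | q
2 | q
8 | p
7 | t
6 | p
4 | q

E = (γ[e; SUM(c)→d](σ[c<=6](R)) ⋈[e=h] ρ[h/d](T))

Per-node cardinality:
  R → 6
  σ[c<=6](R) → 5
  γ[e; SUM(c)→d](σ[c<=6](R)) → 5
  T → 6
  ρ[h/d](T) → 6
  (γ[e; SUM(c)→d](σ[c<=6](R)) ⋈[e=h] ρ[h/d](T)) → 3

|E| = 3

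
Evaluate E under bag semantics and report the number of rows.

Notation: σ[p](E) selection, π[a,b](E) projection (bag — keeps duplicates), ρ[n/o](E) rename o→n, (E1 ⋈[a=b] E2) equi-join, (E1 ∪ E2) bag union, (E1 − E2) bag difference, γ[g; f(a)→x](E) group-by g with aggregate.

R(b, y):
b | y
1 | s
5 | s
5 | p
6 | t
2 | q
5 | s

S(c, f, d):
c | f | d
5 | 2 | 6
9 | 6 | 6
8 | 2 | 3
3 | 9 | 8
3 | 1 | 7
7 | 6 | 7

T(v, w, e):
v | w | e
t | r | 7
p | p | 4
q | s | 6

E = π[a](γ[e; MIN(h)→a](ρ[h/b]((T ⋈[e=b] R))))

Per-node cardinality:
  T → 3
  R → 6
  (T ⋈[e=b] R) → 1
  ρ[h/b]((T ⋈[e=b] R)) → 1
  γ[e; MIN(h)→a](ρ[h/b]((T ⋈[e=b] R))) → 1
  π[a](γ[e; MIN(h)→a](ρ[h/b]((T ⋈[e=b] R)))) → 1

|E| = 1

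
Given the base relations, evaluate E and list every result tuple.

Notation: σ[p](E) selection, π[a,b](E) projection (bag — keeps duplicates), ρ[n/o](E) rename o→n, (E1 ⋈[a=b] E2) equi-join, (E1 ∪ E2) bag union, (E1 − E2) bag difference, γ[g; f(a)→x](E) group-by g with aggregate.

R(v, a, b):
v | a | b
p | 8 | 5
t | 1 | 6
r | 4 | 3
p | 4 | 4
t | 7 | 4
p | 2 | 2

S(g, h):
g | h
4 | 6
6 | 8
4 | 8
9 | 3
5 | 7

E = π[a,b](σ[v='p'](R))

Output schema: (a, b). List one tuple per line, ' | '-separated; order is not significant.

Row counts bottom-up:
  R → 6
  σ[v='p'](R) → 3
  π[a,b](σ[v='p'](R)) → 3

== RESULT ==
a | b
2 | 2
4 | 4
8 | 5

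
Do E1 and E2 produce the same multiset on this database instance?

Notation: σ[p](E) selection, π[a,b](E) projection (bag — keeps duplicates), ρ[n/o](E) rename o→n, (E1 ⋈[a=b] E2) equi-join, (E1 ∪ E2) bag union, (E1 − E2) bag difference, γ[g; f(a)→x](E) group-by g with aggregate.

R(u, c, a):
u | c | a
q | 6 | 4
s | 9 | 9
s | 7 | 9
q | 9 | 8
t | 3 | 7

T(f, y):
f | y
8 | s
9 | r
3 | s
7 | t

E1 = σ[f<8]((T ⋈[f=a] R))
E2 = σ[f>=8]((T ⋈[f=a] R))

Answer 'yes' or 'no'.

E1 subexpression sizes:
  T → 4
  R → 5
  (T ⋈[f=a] R) → 4
  σ[f<8]((T ⋈[f=a] R)) → 1
E2 subexpression sizes:
  T → 4
  R → 5
  (T ⋈[f=a] R) → 4
  σ[f>=8]((T ⋈[f=a] R)) → 3

E1 result:
f | y | u | c | a
7 | t | t | 3 | 7
E2 result:
f | y | u | c | a
8 | s | q | 9 | 8
9 | r | s | 7 | 9
9 | r | s | 9 | 9
Witness: (7, 't', 't', 3, 7) appears 1× in E1 but 0× in E2.

no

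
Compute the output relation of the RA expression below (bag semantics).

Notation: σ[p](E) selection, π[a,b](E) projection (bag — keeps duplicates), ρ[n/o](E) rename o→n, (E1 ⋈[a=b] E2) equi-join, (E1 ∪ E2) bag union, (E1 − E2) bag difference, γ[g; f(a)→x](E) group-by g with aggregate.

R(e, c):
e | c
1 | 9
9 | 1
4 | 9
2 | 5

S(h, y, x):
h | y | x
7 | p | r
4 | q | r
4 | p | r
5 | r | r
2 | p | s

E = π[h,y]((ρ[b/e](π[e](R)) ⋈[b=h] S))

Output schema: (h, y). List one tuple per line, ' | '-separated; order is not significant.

Per-node cardinality:
  R → 4
  π[e](R) → 4
  ρ[b/e](π[e](R)) → 4
  S → 5
  (ρ[b/e](π[e](R)) ⋈[b=h] S) → 3
  π[h,y]((ρ[b/e](π[e](R)) ⋈[b=h] S)) → 3

== RESULT ==
h | y
2 | p
4 | p
4 | q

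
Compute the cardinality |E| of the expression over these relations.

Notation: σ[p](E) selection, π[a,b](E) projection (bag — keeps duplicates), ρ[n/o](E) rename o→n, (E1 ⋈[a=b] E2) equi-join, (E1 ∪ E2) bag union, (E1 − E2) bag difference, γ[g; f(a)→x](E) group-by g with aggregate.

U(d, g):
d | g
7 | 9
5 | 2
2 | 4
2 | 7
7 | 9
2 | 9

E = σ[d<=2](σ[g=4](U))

Row counts bottom-up:
  U → 6
  σ[g=4](U) → 1
  σ[d<=2](σ[g=4](U)) → 1

|E| = 1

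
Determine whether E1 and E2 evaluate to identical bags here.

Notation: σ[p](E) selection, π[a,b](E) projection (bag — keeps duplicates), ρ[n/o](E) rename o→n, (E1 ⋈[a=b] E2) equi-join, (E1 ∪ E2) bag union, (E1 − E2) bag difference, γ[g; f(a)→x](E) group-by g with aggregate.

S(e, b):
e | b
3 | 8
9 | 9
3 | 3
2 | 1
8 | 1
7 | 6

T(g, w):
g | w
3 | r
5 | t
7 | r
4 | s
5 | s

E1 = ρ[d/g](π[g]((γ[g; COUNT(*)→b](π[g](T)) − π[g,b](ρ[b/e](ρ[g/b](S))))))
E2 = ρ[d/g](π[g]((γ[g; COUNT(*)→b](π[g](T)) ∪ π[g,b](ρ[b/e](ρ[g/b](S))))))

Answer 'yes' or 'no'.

E1 stepwise |·|:
  T → 5
  π[g](T) → 5
  γ[g; COUNT(*)→b](π[g](T)) → 4
  S → 6
  ρ[g/b](S) → 6
  ρ[b/e](ρ[g/b](S)) → 6
  π[g,b](ρ[b/e](ρ[g/b](S))) → 6
  (γ[g; COUNT(*)→b](π[g](T)) − π[g,b](ρ[b/e](ρ[g/b](S)))) → 4
  π[g]((γ[g; COUNT(*)→b](π[g](T)) − π[g,b](ρ[b/e](ρ[g/b](S))))) → 4
  ρ[d/g](π[g]((γ[g; COUNT(*)→b](π[g](T)) − π[g,b](ρ[b/e](ρ[g/b](S)))))) → 4
E2 stepwise |·|:
  T → 5
  π[g](T) → 5
  γ[g; COUNT(*)→b](π[g](T)) → 4
  S → 6
  ρ[g/b](S) → 6
  ρ[b/e](ρ[g/b](S)) → 6
  π[g,b](ρ[b/e](ρ[g/b](S))) → 6
  (γ[g; COUNT(*)→b](π[g](T)) ∪ π[g,b](ρ[b/e](ρ[g/b](S)))) → 10
  π[g]((γ[g; COUNT(*)→b](π[g](T)) ∪ π[g,b](ρ[b/e](ρ[g/b](S))))) → 10
  ρ[d/g](π[g]((γ[g; COUNT(*)→b](π[g](T)) ∪ π[g,b](ρ[b/e](ρ[g/b](S)))))) → 10

E1 result:
d
3
4
5
7
E2 result:
d
1
1
3
3
4
5
6
7
8
9
Witness: (6,) appears 0× in E1 but 1× in E2.

no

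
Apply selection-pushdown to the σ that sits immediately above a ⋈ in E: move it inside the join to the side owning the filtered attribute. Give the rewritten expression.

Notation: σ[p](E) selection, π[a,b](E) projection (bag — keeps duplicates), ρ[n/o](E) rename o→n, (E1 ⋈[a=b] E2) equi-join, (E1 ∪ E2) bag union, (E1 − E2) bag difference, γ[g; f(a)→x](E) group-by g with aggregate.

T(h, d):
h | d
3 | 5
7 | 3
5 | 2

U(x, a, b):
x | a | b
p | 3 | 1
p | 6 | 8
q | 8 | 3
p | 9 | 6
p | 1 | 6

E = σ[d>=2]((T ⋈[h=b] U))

σ filters on d, owned by the left side.
E' = (σ[d>=2](T) ⋈[h=b] U)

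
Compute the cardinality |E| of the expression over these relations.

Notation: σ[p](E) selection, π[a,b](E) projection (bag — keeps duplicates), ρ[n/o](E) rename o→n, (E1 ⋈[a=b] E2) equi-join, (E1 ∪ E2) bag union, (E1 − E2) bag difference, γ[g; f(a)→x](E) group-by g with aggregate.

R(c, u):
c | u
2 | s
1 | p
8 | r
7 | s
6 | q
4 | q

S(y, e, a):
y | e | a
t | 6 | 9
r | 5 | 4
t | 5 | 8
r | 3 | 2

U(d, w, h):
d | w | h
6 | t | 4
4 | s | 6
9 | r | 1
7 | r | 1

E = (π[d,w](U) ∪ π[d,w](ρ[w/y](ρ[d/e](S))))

Subexpression sizes:
  U → 4
  π[d,w](U) → 4
  S → 4
  ρ[d/e](S) → 4
  ρ[w/y](ρ[d/e](S)) → 4
  π[d,w](ρ[w/y](ρ[d/e](S))) → 4
  (π[d,w](U) ∪ π[d,w](ρ[w/y](ρ[d/e](S)))) → 8

|E| = 8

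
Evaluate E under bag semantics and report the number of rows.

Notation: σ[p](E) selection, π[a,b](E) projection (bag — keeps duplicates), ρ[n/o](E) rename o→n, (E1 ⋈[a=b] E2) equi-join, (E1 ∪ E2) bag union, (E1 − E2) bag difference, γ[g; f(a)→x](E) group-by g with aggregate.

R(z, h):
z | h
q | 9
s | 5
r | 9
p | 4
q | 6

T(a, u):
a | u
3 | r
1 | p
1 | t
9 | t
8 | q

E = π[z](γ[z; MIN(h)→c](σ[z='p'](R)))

Stepwise |·|:
  R → 5
  σ[z='p'](R) → 1
  γ[z; MIN(h)→c](σ[z='p'](R)) → 1
  π[z](γ[z; MIN(h)→c](σ[z='p'](R))) → 1

|E| = 1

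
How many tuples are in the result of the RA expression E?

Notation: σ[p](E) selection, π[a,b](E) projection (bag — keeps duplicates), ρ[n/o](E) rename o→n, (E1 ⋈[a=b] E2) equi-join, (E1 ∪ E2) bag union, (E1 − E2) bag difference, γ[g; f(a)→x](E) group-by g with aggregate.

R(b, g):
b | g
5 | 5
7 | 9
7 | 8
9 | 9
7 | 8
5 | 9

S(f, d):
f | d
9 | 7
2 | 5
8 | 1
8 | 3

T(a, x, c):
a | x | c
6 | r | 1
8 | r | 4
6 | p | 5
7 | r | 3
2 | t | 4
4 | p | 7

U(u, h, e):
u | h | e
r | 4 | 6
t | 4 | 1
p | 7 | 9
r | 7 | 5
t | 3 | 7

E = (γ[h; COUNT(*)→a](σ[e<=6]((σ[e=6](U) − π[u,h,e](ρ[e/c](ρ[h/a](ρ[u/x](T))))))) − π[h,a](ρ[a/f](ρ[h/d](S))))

Subexpression sizes:
  U → 5
  σ[e=6](U) → 1
  T → 6
  ρ[u/x](T) → 6
  ρ[h/a](ρ[u/x](T)) → 6
  ρ[e/c](ρ[h/a](ρ[u/x](T))) → 6
  π[u,h,e](ρ[e/c](ρ[h/a](ρ[u/x](T)))) → 6
  (σ[e=6](U) − π[u,h,e](ρ[e/c](ρ[h/a](ρ[u/x](T))))) → 1
  σ[e<=6]((σ[e=6](U) − π[u,h,e](ρ[e/c](ρ[h/a](ρ[u/x](T)))))) → 1
  γ[h; COUNT(*)→a](σ[e<=6]((σ[e=6](U) − π[u,h,e](ρ[e/c](ρ[h/a](ρ[u/x](T))))))) → 1
  S → 4
  ρ[h/d](S) → 4
  ρ[a/f](ρ[h/d](S)) → 4
  π[h,a](ρ[a/f](ρ[h/d](S))) → 4
  (γ[h; COUNT(*)→a](σ[e<=6]((σ[e=6](U) − π[u,h,e](ρ[e/c](ρ[h/a](ρ[u/x](T))))))) − π[h,a](ρ[a/f](ρ[h/d](S)))) → 1

|E| = 1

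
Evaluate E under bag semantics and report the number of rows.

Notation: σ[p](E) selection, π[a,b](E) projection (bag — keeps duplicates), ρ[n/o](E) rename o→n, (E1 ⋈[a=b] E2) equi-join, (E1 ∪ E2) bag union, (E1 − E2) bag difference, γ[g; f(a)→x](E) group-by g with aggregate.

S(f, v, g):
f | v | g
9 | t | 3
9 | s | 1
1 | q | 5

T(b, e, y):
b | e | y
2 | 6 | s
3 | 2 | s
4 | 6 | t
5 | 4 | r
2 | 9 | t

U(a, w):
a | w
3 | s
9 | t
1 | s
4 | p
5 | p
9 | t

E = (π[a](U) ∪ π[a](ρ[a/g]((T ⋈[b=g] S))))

Per-node cardinality:
  U → 6
  π[a](U) → 6
  T → 5
  S → 3
  (T ⋈[b=g] S) → 2
  ρ[a/g]((T ⋈[b=g] S)) → 2
  π[a](ρ[a/g]((T ⋈[b=g] S))) → 2
  (π[a](U) ∪ π[a](ρ[a/g]((T ⋈[b=g] S)))) → 8

|E| = 8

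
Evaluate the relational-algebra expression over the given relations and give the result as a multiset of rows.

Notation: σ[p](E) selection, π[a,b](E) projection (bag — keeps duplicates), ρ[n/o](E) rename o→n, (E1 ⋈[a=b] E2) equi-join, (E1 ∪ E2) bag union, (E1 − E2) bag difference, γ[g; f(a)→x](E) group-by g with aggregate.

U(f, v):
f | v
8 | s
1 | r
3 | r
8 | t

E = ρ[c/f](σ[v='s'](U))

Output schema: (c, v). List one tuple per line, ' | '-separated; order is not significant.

Subexpression sizes:
  U → 4
  σ[v='s'](U) → 1
  ρ[c/f](σ[v='s'](U)) → 1

== RESULT ==
c | v
8 | s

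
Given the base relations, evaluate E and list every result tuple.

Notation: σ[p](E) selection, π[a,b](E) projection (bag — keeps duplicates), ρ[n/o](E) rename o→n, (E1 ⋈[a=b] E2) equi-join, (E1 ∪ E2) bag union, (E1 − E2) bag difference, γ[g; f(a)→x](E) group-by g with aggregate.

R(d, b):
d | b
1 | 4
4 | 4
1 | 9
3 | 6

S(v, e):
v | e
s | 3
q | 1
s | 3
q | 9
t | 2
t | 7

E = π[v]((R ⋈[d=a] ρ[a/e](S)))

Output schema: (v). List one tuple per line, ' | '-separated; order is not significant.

Stepwise |·|:
  R → 4
  S → 6
  ρ[a/e](S) → 6
  (R ⋈[d=a] ρ[a/e](S)) → 4
  π[v]((R ⋈[d=a] ρ[a/e](S))) → 4

== RESULT ==
v
q
q
s
s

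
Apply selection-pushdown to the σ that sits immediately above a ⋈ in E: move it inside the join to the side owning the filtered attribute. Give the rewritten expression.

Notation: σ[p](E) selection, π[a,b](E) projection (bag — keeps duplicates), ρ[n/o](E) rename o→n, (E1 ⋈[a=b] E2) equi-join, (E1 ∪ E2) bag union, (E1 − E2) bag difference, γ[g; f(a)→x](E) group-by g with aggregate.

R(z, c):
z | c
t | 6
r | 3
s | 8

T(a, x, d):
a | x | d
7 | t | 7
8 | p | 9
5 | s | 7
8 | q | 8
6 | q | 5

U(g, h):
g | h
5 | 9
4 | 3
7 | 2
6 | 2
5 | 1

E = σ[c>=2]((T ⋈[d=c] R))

σ filters on c, owned by the right side.
E' = (T ⋈[d=c] σ[c>=2](R))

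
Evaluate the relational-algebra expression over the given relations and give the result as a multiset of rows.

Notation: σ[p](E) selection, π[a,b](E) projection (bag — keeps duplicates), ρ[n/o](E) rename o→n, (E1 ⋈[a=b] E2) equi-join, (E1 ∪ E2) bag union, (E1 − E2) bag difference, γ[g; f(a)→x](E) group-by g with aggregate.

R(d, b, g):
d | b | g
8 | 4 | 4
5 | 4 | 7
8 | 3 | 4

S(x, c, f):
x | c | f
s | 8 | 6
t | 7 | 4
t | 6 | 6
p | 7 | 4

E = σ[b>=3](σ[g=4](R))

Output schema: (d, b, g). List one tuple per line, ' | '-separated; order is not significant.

Per-node cardinality:
  R → 3
  σ[g=4](R) → 2
  σ[b>=3](σ[g=4](R)) → 2

== RESULT ==
d | b | g
8 | 3 | 4
8 | 4 | 4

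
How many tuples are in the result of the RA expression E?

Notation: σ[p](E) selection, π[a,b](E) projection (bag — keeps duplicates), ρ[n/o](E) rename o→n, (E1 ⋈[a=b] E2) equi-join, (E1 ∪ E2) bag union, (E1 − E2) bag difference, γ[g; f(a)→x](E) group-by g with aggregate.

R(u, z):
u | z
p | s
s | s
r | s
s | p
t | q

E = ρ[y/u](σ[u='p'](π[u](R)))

Subexpression sizes:
  R → 5
  π[u](R) → 5
  σ[u='p'](π[u](R)) → 1
  ρ[y/u](σ[u='p'](π[u](R))) → 1

|E| = 1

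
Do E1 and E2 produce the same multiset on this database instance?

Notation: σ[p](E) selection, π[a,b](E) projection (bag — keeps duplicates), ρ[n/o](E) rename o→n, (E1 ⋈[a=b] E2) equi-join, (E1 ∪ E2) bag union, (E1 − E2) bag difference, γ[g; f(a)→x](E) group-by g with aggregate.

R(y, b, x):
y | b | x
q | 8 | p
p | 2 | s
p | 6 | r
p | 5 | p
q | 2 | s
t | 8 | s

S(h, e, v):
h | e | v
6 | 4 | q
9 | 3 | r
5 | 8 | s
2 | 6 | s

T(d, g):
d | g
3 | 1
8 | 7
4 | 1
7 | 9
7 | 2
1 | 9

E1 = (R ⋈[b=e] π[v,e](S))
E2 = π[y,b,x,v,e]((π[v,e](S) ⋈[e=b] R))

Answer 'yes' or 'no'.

E1 per-node cardinality:
  R → 6
  S → 4
  π[v,e](S) → 4
  (R ⋈[b=e] π[v,e](S)) → 3
E2 per-node cardinality:
  S → 4
  π[v,e](S) → 4
  R → 6
  (π[v,e](S) ⋈[e=b] R) → 3
  π[y,b,x,v,e]((π[v,e](S) ⋈[e=b] R)) → 3

E1 and E2 produce the same multiset:
y | b | x | v | e
p | 6 | r | s | 6
q | 8 | p | s | 8
t | 8 | s | s | 8

yes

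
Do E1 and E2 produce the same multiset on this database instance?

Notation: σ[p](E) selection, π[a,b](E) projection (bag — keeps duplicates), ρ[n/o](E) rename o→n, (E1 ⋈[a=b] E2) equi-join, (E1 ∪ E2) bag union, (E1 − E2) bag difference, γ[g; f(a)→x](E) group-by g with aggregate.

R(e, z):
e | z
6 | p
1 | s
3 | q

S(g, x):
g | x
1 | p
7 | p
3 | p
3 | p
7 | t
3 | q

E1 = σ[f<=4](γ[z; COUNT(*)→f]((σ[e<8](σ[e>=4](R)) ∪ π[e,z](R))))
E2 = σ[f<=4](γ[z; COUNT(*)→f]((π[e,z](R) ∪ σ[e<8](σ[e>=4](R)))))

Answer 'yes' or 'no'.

E1 per-node cardinality:
  R → 3
  σ[e>=4](R) → 1
  σ[e<8](σ[e>=4](R)) → 1
  R → 3
  π[e,z](R) → 3
  (σ[e<8](σ[e>=4](R)) ∪ π[e,z](R)) → 4
  γ[z; COUNT(*)→f]((σ[e<8](σ[e>=4](R)) ∪ π[e,z](R))) → 3
  σ[f<=4](γ[z; COUNT(*)→f]((σ[e<8](σ[e>=4](R)) ∪ π[e,z](R)))) → 3
E2 per-node cardinality:
  R → 3
  π[e,z](R) → 3
  R → 3
  σ[e>=4](R) → 1
  σ[e<8](σ[e>=4](R)) → 1
  (π[e,z](R) ∪ σ[e<8](σ[e>=4](R))) → 4
  γ[z; COUNT(*)→f]((π[e,z](R) ∪ σ[e<8](σ[e>=4](R)))) → 3
  σ[f<=4](γ[z; COUNT(*)→f]((π[e,z](R) ∪ σ[e<8](σ[e>=4](R))))) → 3

E1 and E2 produce the same multiset:
z | f
p | 2
q | 1
s | 1

yes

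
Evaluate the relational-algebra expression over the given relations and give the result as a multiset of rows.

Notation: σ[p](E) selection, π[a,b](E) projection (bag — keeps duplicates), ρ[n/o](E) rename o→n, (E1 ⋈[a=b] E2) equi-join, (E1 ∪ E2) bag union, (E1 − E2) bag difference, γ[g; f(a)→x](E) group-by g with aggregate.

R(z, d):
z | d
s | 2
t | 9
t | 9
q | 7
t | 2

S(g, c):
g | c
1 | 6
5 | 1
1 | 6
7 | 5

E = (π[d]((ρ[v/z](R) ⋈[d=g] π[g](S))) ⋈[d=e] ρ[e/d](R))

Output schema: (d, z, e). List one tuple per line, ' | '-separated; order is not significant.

Subexpression sizes:
  R → 5
  ρ[v/z](R) → 5
  S → 4
  π[g](S) → 4
  (ρ[v/z](R) ⋈[d=g] π[g](S)) → 1
  π[d]((ρ[v/z](R) ⋈[d=g] π[g](S))) → 1
  R → 5
  ρ[e/d](R) → 5
  (π[d]((ρ[v/z](R) ⋈[d=g] π[g](S))) ⋈[d=e] ρ[e/d](R)) → 1

== RESULT ==
d | z | e
7 | q | 7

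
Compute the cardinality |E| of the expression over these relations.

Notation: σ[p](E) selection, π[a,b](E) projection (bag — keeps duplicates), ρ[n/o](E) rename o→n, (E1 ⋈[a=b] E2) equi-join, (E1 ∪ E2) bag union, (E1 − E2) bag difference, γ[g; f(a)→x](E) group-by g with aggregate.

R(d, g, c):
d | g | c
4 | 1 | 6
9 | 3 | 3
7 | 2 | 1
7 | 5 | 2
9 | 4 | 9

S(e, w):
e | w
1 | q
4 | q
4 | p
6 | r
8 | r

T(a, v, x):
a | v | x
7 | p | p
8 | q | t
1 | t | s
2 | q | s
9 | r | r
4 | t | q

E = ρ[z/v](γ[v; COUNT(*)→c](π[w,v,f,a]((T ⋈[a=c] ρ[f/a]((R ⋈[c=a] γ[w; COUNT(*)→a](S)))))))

Row counts bottom-up:
  T → 6
  R → 5
  S → 5
  γ[w; COUNT(*)→a](S) → 3
  (R ⋈[c=a] γ[w; COUNT(*)→a](S)) → 3
  ρ[f/a]((R ⋈[c=a] γ[w; COUNT(*)→a](S))) → 3
  (T ⋈[a=c] ρ[f/a]((R ⋈[c=a] γ[w; COUNT(*)→a](S)))) → 3
  π[w,v,f,a]((T ⋈[a=c] ρ[f/a]((R ⋈[c=a] γ[w; COUNT(*)→a](S))))) → 3
  γ[v; COUNT(*)→c](π[w,v,f,a]((T ⋈[a=c] ρ[f/a]((R ⋈[c=a] γ[w; COUNT(*)→a](S)))))) → 2
  ρ[z/v](γ[v; COUNT(*)→c](π[w,v,f,a]((T ⋈[a=c] ρ[f/a]((R ⋈[c=a] γ[w; COUNT(*)→a](S))))))) → 2

|E| = 2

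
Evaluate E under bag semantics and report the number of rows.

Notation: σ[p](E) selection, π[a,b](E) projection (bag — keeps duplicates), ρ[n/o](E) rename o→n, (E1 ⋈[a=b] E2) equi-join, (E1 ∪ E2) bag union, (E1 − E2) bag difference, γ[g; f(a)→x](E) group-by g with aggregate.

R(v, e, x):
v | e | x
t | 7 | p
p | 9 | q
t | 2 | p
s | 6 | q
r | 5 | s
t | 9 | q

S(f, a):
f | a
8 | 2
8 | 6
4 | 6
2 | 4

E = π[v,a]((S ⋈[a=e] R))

Row counts bottom-up:
  S → 4
  R → 6
  (S ⋈[a=e] R) → 3
  π[v,a]((S ⋈[a=e] R)) → 3

|E| = 3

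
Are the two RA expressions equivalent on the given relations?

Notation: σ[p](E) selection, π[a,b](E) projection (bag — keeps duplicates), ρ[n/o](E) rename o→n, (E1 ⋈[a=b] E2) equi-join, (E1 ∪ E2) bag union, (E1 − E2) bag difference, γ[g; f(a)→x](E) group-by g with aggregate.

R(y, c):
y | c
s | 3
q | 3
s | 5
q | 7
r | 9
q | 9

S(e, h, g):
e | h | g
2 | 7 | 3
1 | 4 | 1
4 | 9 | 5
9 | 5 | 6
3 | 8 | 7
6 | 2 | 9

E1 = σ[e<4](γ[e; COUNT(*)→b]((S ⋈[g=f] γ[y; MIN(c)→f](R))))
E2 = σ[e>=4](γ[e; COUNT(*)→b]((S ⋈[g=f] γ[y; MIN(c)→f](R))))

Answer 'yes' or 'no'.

E1 per-node cardinality:
  S → 6
  R → 6
  γ[y; MIN(c)→f](R) → 3
  (S ⋈[g=f] γ[y; MIN(c)→f](R)) → 3
  γ[e; COUNT(*)→b]((S ⋈[g=f] γ[y; MIN(c)→f](R))) → 2
  σ[e<4](γ[e; COUNT(*)→b]((S ⋈[g=f] γ[y; MIN(c)→f](R)))) → 1
E2 per-node cardinality:
  S → 6
  R → 6
  γ[y; MIN(c)→f](R) → 3
  (S ⋈[g=f] γ[y; MIN(c)→f](R)) → 3
  γ[e; COUNT(*)→b]((S ⋈[g=f] γ[y; MIN(c)→f](R))) → 2
  σ[e>=4](γ[e; COUNT(*)→b]((S ⋈[g=f] γ[y; MIN(c)→f](R)))) → 1

E1 result:
e | b
2 | 2
E2 result:
e | b
6 | 1
Witness: (6, 1) appears 0× in E1 but 1× in E2.

no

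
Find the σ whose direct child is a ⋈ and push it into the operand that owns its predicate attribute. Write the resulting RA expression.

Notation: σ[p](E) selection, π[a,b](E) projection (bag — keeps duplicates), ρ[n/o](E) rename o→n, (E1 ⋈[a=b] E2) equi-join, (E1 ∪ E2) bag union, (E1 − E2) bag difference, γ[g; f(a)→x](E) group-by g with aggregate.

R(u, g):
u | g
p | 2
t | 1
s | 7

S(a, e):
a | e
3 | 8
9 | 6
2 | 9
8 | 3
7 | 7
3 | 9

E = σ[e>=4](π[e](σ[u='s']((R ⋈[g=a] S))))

σ filters on u, owned by the left side.
E' = σ[e>=4](π[e]((σ[u='s'](R) ⋈[g=a] S)))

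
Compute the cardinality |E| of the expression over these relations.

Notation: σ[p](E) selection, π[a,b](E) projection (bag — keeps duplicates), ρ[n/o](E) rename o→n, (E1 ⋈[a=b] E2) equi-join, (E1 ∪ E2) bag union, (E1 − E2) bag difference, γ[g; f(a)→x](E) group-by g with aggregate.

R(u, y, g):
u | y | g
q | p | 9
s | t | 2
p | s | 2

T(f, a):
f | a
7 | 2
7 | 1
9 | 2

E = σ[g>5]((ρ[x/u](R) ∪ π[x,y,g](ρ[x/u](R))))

Per-node cardinality:
  R → 3
  ρ[x/u](R) → 3
  R → 3
  ρ[x/u](R) → 3
  π[x,y,g](ρ[x/u](R)) → 3
  (ρ[x/u](R) ∪ π[x,y,g](ρ[x/u](R))) → 6
  σ[g>5]((ρ[x/u](R) ∪ π[x,y,g](ρ[x/u](R)))) → 2

|E| = 2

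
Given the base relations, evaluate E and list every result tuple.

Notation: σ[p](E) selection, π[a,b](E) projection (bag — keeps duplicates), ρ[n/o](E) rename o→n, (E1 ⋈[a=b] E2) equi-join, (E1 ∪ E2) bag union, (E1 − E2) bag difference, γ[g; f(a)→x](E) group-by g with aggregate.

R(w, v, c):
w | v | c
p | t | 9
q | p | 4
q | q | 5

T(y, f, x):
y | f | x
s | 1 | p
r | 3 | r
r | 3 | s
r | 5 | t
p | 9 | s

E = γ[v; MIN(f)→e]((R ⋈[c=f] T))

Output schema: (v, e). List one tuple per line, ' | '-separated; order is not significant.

Per-node cardinality:
  R → 3
  T → 5
  (R ⋈[c=f] T) → 2
  γ[v; MIN(f)→e]((R ⋈[c=f] T)) → 2

== RESULT ==
v | e
q | 5
t | 9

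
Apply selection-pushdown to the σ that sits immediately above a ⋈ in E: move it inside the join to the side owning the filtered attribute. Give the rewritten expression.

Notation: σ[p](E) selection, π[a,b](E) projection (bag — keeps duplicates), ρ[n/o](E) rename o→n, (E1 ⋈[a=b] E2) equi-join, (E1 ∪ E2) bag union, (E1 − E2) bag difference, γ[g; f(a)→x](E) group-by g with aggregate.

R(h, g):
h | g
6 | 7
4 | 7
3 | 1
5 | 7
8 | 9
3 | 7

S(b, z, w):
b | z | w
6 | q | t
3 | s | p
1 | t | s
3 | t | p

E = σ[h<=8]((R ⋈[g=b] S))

σ filters on h, owned by the left side.
E' = (σ[h<=8](R) ⋈[g=b] S)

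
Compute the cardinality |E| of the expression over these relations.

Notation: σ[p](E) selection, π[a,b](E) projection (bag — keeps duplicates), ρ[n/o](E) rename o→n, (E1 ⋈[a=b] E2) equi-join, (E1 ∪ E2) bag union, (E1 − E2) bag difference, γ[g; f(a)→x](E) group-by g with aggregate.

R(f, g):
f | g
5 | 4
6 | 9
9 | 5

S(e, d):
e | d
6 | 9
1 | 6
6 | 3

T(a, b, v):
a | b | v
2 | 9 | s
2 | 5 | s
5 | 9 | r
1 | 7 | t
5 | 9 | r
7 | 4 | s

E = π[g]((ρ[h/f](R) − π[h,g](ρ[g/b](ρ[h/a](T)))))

Stepwise |·|:
  R → 3
  ρ[h/f](R) → 3
  T → 6
  ρ[h/a](T) → 6
  ρ[g/b](ρ[h/a](T)) → 6
  π[h,g](ρ[g/b](ρ[h/a](T))) → 6
  (ρ[h/f](R) − π[h,g](ρ[g/b](ρ[h/a](T)))) → 3
  π[g]((ρ[h/f](R) − π[h,g](ρ[g/b](ρ[h/a](T))))) → 3

|E| = 3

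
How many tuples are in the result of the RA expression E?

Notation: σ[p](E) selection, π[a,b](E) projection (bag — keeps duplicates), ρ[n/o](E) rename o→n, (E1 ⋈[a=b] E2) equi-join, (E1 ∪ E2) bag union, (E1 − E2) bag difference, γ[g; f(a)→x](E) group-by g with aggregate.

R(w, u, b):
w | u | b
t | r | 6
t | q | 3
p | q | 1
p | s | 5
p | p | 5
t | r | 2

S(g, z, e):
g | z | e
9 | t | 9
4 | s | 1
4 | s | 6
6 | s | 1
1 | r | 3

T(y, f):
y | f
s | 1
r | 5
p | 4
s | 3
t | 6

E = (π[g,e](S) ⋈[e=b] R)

Row counts bottom-up:
  S → 5
  π[g,e](S) → 5
  R → 6
  (π[g,e](S) ⋈[e=b] R) → 4

|E| = 4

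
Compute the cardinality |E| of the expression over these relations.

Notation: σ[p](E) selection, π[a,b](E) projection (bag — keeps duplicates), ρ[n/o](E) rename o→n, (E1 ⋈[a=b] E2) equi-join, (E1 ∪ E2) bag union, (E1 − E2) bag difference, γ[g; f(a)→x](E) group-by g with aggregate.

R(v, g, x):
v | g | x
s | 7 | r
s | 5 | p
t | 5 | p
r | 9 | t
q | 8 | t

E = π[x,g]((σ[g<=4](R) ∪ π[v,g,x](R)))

Row counts bottom-up:
  R → 5
  σ[g<=4](R) → 0
  R → 5
  π[v,g,x](R) → 5
  (σ[g<=4](R) ∪ π[v,g,x](R)) → 5
  π[x,g]((σ[g<=4](R) ∪ π[v,g,x](R))) → 5

|E| = 5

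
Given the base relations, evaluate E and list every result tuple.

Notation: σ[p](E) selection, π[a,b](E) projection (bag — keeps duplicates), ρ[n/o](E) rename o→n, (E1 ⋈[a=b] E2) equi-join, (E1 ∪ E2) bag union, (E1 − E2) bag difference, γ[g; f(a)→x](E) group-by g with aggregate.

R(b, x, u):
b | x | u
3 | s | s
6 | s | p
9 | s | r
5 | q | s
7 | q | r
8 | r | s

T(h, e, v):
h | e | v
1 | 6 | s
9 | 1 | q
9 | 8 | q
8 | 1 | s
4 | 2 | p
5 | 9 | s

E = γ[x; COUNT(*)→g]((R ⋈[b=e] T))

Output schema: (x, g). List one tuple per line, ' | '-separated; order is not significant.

Subexpression sizes:
  R → 6
  T → 6
  (R ⋈[b=e] T) → 3
  γ[x; COUNT(*)→g]((R ⋈[b=e] T)) → 2

== RESULT ==
x | g
r | 1
s | 2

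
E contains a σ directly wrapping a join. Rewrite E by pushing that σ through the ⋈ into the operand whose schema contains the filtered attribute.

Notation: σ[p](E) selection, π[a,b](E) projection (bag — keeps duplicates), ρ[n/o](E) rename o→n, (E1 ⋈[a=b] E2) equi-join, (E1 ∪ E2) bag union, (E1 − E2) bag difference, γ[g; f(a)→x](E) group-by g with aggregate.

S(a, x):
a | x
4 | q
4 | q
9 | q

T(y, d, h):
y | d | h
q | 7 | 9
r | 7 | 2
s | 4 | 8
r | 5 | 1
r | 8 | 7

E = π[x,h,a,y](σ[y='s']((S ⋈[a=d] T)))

σ filters on y, owned by the right side.
E' = π[x,h,a,y]((S ⋈[a=d] σ[y='s'](T)))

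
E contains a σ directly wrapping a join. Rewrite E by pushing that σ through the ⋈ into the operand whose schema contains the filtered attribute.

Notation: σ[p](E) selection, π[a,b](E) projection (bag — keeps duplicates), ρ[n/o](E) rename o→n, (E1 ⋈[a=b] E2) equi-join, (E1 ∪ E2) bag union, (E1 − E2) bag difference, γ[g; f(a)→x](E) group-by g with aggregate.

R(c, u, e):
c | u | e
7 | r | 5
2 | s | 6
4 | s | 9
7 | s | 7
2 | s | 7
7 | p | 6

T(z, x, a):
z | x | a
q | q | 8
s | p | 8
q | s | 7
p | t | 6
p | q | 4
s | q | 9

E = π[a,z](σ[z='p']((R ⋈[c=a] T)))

σ filters on z, owned by the right side.
E' = π[a,z]((R ⋈[c=a] σ[z='p'](T)))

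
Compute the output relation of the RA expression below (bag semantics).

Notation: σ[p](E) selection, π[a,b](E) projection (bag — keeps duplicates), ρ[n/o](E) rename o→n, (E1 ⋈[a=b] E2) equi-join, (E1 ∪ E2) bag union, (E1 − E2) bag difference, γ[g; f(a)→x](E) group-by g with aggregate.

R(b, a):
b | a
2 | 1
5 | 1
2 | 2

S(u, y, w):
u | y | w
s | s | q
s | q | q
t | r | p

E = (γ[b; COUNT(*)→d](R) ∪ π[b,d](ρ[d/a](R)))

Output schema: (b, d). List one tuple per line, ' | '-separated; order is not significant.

Row counts bottom-up:
  R → 3
  γ[b; COUNT(*)→d](R) → 2
  R → 3
  ρ[d/a](R) → 3
  π[b,d](ρ[d/a](R)) → 3
  (γ[b; COUNT(*)→d](R) ∪ π[b,d](ρ[d/a](R))) → 5

== RESULT ==
b | d
2 | 1
2 | 2
2 | 2
5 | 1
5 | 1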